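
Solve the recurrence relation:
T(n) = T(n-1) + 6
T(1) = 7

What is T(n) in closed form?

Unrolling: T(n) = T(1) + 6·(n-1) = 7 + 6(n-1) = 6n + 1.

Answer: T(n) = 6n + 1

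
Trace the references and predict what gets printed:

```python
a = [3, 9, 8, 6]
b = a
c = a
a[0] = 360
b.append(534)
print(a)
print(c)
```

Key concept: multiple aliases.
Step by step:
`a = [3, 9, 8, 6]` → a = [3, 9, 8, 6]
`b = a` → b = [3, 9, 8, 6] (same object as a)
`c = a` → c = [3, 9, 8, 6] (same object as a, b)
`a[0] = 360` → a = [360, 9, 8, 6] (same object as b, c); b = [360, 9, 8, 6] (same object as a, c); c = [360, 9, 8, 6] (same object as a, b)
`b.append(534)` → a = [360, 9, 8, 6, 534] (same object as b, c); b = [360, 9, 8, 6, 534] (same object as a, c); c = [360, 9, 8, 6, 534] (same object as a, b)
`print(a)` → prints [360, 9, 8, 6, 534]
`print(c)` → prints [360, 9, 8, 6, 534]

Answer:
[360, 9, 8, 6, 534]
[360, 9, 8, 6, 534]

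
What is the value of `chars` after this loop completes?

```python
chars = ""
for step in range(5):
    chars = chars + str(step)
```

Concatenate digits 0 to 4
`chars` takes the values: "" → "0" → "01" → "012" → "0123" → "01234"

Answer: "01234"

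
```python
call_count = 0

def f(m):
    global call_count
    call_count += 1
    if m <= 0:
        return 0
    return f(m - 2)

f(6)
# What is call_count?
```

Linear recursion stepping by 2: 4 calls from m=6 down to ≤0.

Answer: 4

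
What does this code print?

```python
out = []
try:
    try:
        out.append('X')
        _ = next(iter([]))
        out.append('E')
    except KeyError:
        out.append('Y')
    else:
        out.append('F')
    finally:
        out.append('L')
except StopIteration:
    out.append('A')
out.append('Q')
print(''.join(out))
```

Execution trace: 'X' (try body) → 'L' (finally) → 'A' (outer except StopIteration) → 'Q' (after the try/except). Output: XLAQ

Answer: XLAQ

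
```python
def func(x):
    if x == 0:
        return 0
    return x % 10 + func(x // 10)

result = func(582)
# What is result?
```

Sum of digits of 582: 2 + 8 + 5 = 15

Answer: 15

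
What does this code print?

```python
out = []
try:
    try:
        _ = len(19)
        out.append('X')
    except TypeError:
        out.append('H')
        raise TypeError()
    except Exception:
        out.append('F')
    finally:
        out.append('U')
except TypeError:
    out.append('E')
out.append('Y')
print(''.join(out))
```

Execution trace: 'H' (inner except TypeError) → 'U' (inner finally) → 'E' (outer except TypeError) → 'Y' (after the try/except). Output: HUEY

Answer: HUEY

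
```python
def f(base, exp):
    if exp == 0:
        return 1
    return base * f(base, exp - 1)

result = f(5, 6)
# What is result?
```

f(5, 6) = 5 * 5 * 5 * 5 * 5 * 5 = 15625

Answer: 15625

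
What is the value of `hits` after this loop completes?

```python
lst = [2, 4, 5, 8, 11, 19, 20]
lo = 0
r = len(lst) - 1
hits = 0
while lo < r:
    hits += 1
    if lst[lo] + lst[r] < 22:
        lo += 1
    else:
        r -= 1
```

Steps to find pair summing to 22
`hits` takes the values: 0 → 1 → 2 → 3 → 4 → 5 → 6

Answer: 6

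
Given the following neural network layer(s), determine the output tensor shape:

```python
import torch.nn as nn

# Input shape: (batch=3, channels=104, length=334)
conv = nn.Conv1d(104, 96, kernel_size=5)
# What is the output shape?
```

Input: (3, 104, 334) -> Output: (3, 96, 330)

Answer: (3, 96, 330)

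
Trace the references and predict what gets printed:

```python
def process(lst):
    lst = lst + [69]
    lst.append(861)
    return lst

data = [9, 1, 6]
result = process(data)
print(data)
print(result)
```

Key concept: rebinding parameter vs mutation.
Step by step:
`data = [9, 1, 6]` → data = [9, 1, 6]
`result = process(data)` → result = [9, 1, 6, 69, 861]
`print(data)` → prints [9, 1, 6]
`print(result)` → prints [9, 1, 6, 69, 861]

Answer:
[9, 1, 6]
[9, 1, 6, 69, 861]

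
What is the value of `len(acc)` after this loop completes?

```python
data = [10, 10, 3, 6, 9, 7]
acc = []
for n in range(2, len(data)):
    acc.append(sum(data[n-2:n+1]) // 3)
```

Number of 3-element averages
`acc` takes the values: [] → [7] → [7, 6] → [7, 6, 6] → [7, 6, 6, 7]
So `len(acc)` = 4

Answer: 4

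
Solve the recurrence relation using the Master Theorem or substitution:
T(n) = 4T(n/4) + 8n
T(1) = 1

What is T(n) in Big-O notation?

By Master Theorem: a=4, b=4, f(n)=8n. Since log_4(4) = 1 and f(n) = Θ(n^1), Case 2 applies. T(n) = O(n log n).

Answer: O(n log n)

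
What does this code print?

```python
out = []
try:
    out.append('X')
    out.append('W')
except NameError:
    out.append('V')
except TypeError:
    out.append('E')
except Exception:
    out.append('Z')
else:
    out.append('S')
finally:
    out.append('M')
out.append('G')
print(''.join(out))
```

Execution trace: 'X' (try body) → 'W' (try body, no exception) → 'S' (else) → 'M' (finally) → 'G' (after the try/except). Output: XWSMG

Answer: XWSMG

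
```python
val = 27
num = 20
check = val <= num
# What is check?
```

Trace:
`val = 27` → val = 27
`num = 20` → num = 20
`check = val <= num` → check = False
So check = False

Answer: False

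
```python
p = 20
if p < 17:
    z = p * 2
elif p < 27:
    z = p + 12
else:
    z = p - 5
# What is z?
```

Trace:
`p = 20` → p = 20
`if p < 17: ...` → p < 17 is False, p < 27 is True → z = 32
So z = 32

Answer: 32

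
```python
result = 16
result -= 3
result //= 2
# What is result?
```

Trace:
`result = 16` → result = 16
`result -= 3` → result = 13
`result //= 2` → result = 6
So result = 6

Answer: 6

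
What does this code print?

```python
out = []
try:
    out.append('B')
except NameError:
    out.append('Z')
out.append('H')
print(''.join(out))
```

Execution trace: 'B' (try body, no exception) → 'H' (after the try/except). Output: BH

Answer: BH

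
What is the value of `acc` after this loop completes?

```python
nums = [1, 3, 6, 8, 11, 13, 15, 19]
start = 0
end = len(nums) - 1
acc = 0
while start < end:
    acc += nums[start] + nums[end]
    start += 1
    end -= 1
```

Sum of pairs from ends
`acc` takes the values: 0 → 20 → 38 → 57 → 76

Answer: 76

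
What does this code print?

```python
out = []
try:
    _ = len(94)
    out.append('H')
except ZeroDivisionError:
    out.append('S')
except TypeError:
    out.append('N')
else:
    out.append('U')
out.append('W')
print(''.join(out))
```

Execution trace: 'N' (except TypeError) → 'W' (after the try/except). Output: NW

Answer: NW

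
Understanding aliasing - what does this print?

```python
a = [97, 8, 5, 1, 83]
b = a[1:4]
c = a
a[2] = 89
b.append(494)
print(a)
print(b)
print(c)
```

Key concept: slice vs alias.
Step by step:
`a = [97, 8, 5, 1, 83]` → a = [97, 8, 5, 1, 83]
`b = a[1:4]` → b = [8, 5, 1]
`c = a` → c = [97, 8, 5, 1, 83] (same object as a)
`a[2] = 89` → a = [97, 8, 89, 1, 83] (same object as c); c = [97, 8, 89, 1, 83] (same object as a)
`b.append(494)` → b = [8, 5, 1, 494]
`print(a)` → prints [97, 8, 89, 1, 83]
`print(b)` → prints [8, 5, 1, 494]
`print(c)` → prints [97, 8, 89, 1, 83]

Answer:
[97, 8, 89, 1, 83]
[8, 5, 1, 494]
[97, 8, 89, 1, 83]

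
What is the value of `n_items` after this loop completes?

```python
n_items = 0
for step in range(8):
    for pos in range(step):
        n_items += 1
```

Triangle number: 0+1+2+...+7
`n_items` takes the values: 0 → 1 → 2 → 3 → 4 → 5 → 6 → 7 → 8 → 9 → 10 → 11 → 12 → 13 → 14 → 15 → 16 → 17 → 18 → 19 → 20 → 21 → 22 → 23 → 24 → 25 → 26 → 27 → 28

Answer: 28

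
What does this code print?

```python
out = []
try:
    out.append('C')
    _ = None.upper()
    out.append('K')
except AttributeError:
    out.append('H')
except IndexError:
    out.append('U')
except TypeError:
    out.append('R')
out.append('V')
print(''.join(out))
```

Execution trace: 'C' (try body) → 'H' (except AttributeError) → 'V' (after the try/except). Output: CHV

Answer: CHV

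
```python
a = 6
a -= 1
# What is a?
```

Trace:
`a = 6` → a = 6
`a -= 1` → a = 5
So a = 5

Answer: 5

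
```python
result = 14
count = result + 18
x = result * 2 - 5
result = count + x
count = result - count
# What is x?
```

Trace:
`result = 14` → result = 14
`count = result + 18` → count = 32
`x = result * 2 - 5` → x = 23
`result = count + x` → result = 55
`count = result - count` → count = 23
So x = 23

Answer: 23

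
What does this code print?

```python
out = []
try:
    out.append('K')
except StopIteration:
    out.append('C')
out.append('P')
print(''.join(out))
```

Execution trace: 'K' (try body, no exception) → 'P' (after the try/except). Output: KP

Answer: KP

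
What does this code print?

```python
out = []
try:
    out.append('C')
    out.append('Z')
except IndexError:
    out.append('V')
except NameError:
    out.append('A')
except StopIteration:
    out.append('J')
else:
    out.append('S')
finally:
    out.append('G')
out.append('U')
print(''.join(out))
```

Execution trace: 'C' (try body) → 'Z' (try body, no exception) → 'S' (else) → 'G' (finally) → 'U' (after the try/except). Output: CZSGU

Answer: CZSGU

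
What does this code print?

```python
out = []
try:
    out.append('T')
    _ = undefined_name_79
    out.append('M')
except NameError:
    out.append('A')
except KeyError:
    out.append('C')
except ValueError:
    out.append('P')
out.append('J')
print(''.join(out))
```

Execution trace: 'T' (try body) → 'A' (except NameError) → 'J' (after the try/except). Output: TAJ

Answer: TAJ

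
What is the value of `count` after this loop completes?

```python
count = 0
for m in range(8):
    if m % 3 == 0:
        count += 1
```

Count numbers divisible by 3 in range(8)
`count` takes the values: 0 → 1 → 2 → 3

Answer: 3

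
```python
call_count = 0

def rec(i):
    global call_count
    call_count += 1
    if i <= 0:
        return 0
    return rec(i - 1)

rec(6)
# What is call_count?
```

Linear recursion stepping by 1: 7 calls from i=6 down to ≤0.

Answer: 7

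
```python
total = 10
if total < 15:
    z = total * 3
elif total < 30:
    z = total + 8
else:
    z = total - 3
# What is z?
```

Trace:
`total = 10` → total = 10
`if total < 15: ...` → total < 15 is True → z = 30
So z = 30

Answer: 30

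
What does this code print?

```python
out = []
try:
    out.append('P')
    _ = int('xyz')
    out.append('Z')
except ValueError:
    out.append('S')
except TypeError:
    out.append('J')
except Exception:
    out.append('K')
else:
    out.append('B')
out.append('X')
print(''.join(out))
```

Execution trace: 'P' (try body) → 'S' (except ValueError) → 'X' (after the try/except). Output: PSX

Answer: PSX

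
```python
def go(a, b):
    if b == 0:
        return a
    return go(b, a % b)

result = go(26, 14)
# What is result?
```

go(26, 14) -> go(14, 12) -> go(12, 2) -> go(2, 0) -> 2

Answer: 2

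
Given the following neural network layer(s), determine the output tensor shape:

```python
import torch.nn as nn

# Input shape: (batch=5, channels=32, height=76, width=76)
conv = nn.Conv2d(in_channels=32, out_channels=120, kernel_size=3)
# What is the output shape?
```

Input: (5, 32, 76, 76) -> Output: (5, 120, 74, 74)

Answer: (5, 120, 74, 74)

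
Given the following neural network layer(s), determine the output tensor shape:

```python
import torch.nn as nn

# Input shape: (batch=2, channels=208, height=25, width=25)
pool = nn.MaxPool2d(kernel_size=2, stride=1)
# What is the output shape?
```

Input: (2, 208, 25, 25) -> Output: (2, 208, 24, 24)

Answer: (2, 208, 24, 24)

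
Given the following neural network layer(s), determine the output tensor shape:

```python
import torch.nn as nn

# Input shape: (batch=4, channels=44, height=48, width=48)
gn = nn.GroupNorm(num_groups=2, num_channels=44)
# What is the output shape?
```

Input: (4, 44, 48, 48) -> Output: (4, 44, 48, 48)

Answer: (4, 44, 48, 48)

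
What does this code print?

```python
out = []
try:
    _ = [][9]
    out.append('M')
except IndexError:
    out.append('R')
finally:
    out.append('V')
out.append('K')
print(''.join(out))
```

Execution trace: 'R' (except IndexError) → 'V' (finally) → 'K' (after the try/except). Output: RVK

Answer: RVK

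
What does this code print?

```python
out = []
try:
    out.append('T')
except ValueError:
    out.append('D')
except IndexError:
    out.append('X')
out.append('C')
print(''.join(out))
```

Execution trace: 'T' (try body, no exception) → 'C' (after the try/except). Output: TC

Answer: TC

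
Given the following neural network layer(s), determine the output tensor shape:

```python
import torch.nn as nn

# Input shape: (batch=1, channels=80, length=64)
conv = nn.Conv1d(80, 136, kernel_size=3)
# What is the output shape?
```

Input: (1, 80, 64) -> Output: (1, 136, 62)

Answer: (1, 136, 62)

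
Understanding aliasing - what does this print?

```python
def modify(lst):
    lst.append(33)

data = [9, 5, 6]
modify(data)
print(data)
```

Key concept: function modifies passed list.
Step by step:
`data = [9, 5, 6]` → data = [9, 5, 6]
`modify(data)` → data = [9, 5, 6, 33]
`print(data)` → prints [9, 5, 6, 33]

Answer: [9, 5, 6, 33]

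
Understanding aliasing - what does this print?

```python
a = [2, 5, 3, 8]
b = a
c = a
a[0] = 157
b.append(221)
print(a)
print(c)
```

Key concept: multiple aliases.
Step by step:
`a = [2, 5, 3, 8]` → a = [2, 5, 3, 8]
`b = a` → b = [2, 5, 3, 8] (same object as a)
`c = a` → c = [2, 5, 3, 8] (same object as a, b)
`a[0] = 157` → a = [157, 5, 3, 8] (same object as b, c); b = [157, 5, 3, 8] (same object as a, c); c = [157, 5, 3, 8] (same object as a, b)
`b.append(221)` → a = [157, 5, 3, 8, 221] (same object as b, c); b = [157, 5, 3, 8, 221] (same object as a, c); c = [157, 5, 3, 8, 221] (same object as a, b)
`print(a)` → prints [157, 5, 3, 8, 221]
`print(c)` → prints [157, 5, 3, 8, 221]

Answer:
[157, 5, 3, 8, 221]
[157, 5, 3, 8, 221]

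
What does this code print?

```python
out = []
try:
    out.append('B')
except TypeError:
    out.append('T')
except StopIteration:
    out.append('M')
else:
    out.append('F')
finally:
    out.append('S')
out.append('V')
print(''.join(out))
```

Execution trace: 'B' (try body, no exception) → 'F' (else) → 'S' (finally) → 'V' (after the try/except). Output: BFSV

Answer: BFSV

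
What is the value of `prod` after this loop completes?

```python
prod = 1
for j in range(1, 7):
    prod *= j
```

6! = 720
`prod` takes the values: 1 → 2 → 6 → 24 → 120 → 720

Answer: 720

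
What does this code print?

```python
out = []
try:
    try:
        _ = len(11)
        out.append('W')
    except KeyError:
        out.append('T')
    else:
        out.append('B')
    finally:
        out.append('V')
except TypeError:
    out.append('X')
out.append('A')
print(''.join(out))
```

Execution trace: 'V' (finally) → 'X' (outer except TypeError) → 'A' (after the try/except). Output: VXA

Answer: VXA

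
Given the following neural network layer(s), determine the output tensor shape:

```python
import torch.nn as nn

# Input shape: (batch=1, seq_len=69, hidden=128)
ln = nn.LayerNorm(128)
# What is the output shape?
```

Input: (1, 69, 128) -> Output: (1, 69, 128)

Answer: (1, 69, 128)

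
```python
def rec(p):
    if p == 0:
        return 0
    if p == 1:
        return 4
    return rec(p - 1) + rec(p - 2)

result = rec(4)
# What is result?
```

Build up from base cases: rec(0)=0, rec(1)=4, rec(2)=4, rec(3)=8, rec(4)=12

Answer: 12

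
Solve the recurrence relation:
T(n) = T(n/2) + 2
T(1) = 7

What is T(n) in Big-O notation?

Each step divides n by 2 and adds 2. After log_2(n) steps we reach T(1)=7. So T(n) = 2·log_2(n) + 7 = O(log n).

Answer: O(log n)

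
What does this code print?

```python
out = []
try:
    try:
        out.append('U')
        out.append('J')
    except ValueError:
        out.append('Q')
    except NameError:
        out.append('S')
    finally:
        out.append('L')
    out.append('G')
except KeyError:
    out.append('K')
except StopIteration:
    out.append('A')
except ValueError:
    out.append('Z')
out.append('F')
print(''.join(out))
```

Execution trace: 'U' (inner try body) → 'J' (inner try body, no exception) → 'L' (inner finally) → 'G' (try body, no exception) → 'F' (after the try/except). Output: UJLGF

Answer: UJLGF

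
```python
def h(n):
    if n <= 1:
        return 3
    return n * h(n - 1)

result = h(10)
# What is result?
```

h(10) = 10 * 9 * 8 * 7 * 6 * 5 * 4 * 3 * 2 * 3 = 10886400

Answer: 10886400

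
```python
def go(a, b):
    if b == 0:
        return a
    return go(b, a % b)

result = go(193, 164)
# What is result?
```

go(193, 164) -> go(164, 29) -> go(29, 19) -> go(19, 10) -> go(10, 9) -> go(9, 1) -> go(1, 0) -> 1

Answer: 1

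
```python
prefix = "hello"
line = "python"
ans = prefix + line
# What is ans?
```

Trace:
`prefix = "hello"` → prefix = 'hello'
`line = "python"` → line = 'python'
`ans = prefix + line` → ans = 'hellopython'
So ans = 'hellopython'

Answer: 'hellopython'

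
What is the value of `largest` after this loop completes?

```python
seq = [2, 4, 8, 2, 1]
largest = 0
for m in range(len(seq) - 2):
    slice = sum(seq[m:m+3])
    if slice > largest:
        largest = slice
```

Max sum of 3-element window in [2, 4, 8, 2, 1]
`largest` takes the values: 0 → 14

Answer: 14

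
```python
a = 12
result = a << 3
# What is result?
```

Trace:
`a = 12` → a = 12
`result = a << 3` → result = 96
So result = 96

Answer: 96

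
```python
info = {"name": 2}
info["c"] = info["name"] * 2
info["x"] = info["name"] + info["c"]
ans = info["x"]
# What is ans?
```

Trace:
`info = {"name": 2}` → info = {'name': 2}
`info["c"] = info["name"] * 2` → info = {'name': 2, 'c': 4}
`info["x"] = info["name"] + info["c"]` → info = {'name': 2, 'c': 4, 'x': 6}
`ans = info["x"]` → ans = 6
So ans = 6

Answer: 6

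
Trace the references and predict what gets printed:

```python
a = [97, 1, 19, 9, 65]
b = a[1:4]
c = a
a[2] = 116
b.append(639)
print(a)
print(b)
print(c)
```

Key concept: slice vs alias.
Step by step:
`a = [97, 1, 19, 9, 65]` → a = [97, 1, 19, 9, 65]
`b = a[1:4]` → b = [1, 19, 9]
`c = a` → c = [97, 1, 19, 9, 65] (same object as a)
`a[2] = 116` → a = [97, 1, 116, 9, 65] (same object as c); c = [97, 1, 116, 9, 65] (same object as a)
`b.append(639)` → b = [1, 19, 9, 639]
`print(a)` → prints [97, 1, 116, 9, 65]
`print(b)` → prints [1, 19, 9, 639]
`print(c)` → prints [97, 1, 116, 9, 65]

Answer:
[97, 1, 116, 9, 65]
[1, 19, 9, 639]
[97, 1, 116, 9, 65]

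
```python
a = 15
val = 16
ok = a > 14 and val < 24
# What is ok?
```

Trace:
`a = 15` → a = 15
`val = 16` → val = 16
`ok = a > 14 and val < 24` → ok = True
So ok = True

Answer: True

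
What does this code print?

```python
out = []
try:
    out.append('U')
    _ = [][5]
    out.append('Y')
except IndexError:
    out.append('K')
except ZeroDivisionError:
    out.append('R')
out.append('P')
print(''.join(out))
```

Execution trace: 'U' (try body) → 'K' (except IndexError) → 'P' (after the try/except). Output: UKP

Answer: UKP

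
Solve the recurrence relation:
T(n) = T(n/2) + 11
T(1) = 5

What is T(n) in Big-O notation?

Each step divides n by 2 and adds 11. After log_2(n) steps we reach T(1)=5. So T(n) = 11·log_2(n) + 5 = O(log n).

Answer: O(log n)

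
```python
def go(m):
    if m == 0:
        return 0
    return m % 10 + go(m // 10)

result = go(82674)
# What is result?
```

Sum of digits of 82674: 4 + 7 + 6 + 2 + 8 = 27

Answer: 27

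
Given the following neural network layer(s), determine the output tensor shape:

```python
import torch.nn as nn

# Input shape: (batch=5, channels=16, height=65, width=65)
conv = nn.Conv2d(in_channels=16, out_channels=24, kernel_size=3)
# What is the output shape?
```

Input: (5, 16, 65, 65) -> Output: (5, 24, 63, 63)

Answer: (5, 24, 63, 63)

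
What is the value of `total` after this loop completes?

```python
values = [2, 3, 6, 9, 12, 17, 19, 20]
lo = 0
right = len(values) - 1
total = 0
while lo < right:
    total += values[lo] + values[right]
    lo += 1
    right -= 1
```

Sum of pairs from ends
`total` takes the values: 0 → 22 → 44 → 67 → 88

Answer: 88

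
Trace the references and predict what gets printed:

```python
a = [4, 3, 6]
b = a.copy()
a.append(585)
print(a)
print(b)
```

Key concept: list.copy() creates independent copy.
Step by step:
`a = [4, 3, 6]` → a = [4, 3, 6]
`b = a.copy()` → b = [4, 3, 6]
`a.append(585)` → a = [4, 3, 6, 585]
`print(a)` → prints [4, 3, 6, 585]
`print(b)` → prints [4, 3, 6]

Answer:
[4, 3, 6, 585]
[4, 3, 6]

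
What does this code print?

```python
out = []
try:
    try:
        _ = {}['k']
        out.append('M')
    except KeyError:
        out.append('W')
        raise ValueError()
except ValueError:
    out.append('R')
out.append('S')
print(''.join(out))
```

Execution trace: 'W' (inner except KeyError) → 'R' (outer except ValueError) → 'S' (after the try/except). Output: WRS

Answer: WRS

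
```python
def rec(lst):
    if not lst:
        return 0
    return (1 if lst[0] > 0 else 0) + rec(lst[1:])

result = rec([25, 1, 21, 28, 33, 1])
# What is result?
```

Count of positive elements in [25, 1, 21, 28, 33, 1] = 6

Answer: 6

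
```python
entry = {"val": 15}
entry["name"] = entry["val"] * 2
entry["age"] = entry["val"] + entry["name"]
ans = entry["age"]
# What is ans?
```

Trace:
`entry = {"val": 15}` → entry = {'val': 15}
`entry["name"] = entry["val"] * 2` → entry = {'val': 15, 'name': 30}
`entry["age"] = entry["val"] + entry["name"]` → entry = {'val': 15, 'name': 30, 'age': 45}
`ans = entry["age"]` → ans = 45
So ans = 45

Answer: 45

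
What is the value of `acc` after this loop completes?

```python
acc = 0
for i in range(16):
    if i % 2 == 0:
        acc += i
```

Sum of even numbers 0 to 15
`acc` takes the values: 0 → 2 → 6 → 12 → 20 → 30 → 42 → 56

Answer: 56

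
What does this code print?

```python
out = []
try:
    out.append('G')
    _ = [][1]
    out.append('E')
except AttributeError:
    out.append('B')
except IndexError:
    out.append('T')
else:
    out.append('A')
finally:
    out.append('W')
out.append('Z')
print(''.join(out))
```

Execution trace: 'G' (try body) → 'T' (except IndexError) → 'W' (finally) → 'Z' (after the try/except). Output: GTWZ

Answer: GTWZ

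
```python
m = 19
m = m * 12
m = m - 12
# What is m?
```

Trace:
`m = 19` → m = 19
`m = m * 12` → m = 228
`m = m - 12` → m = 216
So m = 216

Answer: 216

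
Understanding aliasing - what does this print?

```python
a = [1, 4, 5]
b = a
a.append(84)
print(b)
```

Key concept: basic list aliasing.
Step by step:
`a = [1, 4, 5]` → a = [1, 4, 5]
`b = a` → b = [1, 4, 5] (same object as a)
`a.append(84)` → a = [1, 4, 5, 84] (same object as b); b = [1, 4, 5, 84] (same object as a)
`print(b)` → prints [1, 4, 5, 84]

Answer: [1, 4, 5, 84]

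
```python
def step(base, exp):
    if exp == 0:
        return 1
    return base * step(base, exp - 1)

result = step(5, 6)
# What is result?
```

step(5, 6) = 5 * 5 * 5 * 5 * 5 * 5 = 15625

Answer: 15625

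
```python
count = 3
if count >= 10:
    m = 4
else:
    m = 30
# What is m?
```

Trace:
`count = 3` → count = 3
`if count >= 10: ...` → count >= 10 is False, take else branch → m = 30
So m = 30

Answer: 30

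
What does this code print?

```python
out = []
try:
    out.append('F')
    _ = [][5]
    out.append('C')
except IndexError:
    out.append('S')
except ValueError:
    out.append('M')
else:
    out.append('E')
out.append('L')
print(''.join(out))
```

Execution trace: 'F' (try body) → 'S' (except IndexError) → 'L' (after the try/except). Output: FSL

Answer: FSL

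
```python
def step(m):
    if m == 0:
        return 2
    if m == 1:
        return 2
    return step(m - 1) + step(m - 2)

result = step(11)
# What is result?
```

Build up from base cases: step(0)=2, step(1)=2, step(2)=4, step(3)=6, step(4)=10, step(5)=16, step(6)=26, ..., step(11)=288

Answer: 288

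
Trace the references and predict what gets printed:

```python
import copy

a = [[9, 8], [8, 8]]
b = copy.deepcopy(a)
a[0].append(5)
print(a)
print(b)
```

Key concept: deep copy is fully independent.
Step by step:
`a = [[9, 8], [8, 8]]` → a = [[9, 8], [8, 8]]
`b = copy.deepcopy(a)` → b = [[9, 8], [8, 8]]
`a[0].append(5)` → a = [[9, 8, 5], [8, 8]]
`print(a)` → prints [[9, 8, 5], [8, 8]]
`print(b)` → prints [[9, 8], [8, 8]]

Answer:
[[9, 8, 5], [8, 8]]
[[9, 8], [8, 8]]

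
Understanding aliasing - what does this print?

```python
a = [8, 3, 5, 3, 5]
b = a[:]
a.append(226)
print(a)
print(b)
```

Key concept: slice [:] creates copy.
Step by step:
`a = [8, 3, 5, 3, 5]` → a = [8, 3, 5, 3, 5]
`b = a[:]` → b = [8, 3, 5, 3, 5]
`a.append(226)` → a = [8, 3, 5, 3, 5, 226]
`print(a)` → prints [8, 3, 5, 3, 5, 226]
`print(b)` → prints [8, 3, 5, 3, 5]

Answer:
[8, 3, 5, 3, 5, 226]
[8, 3, 5, 3, 5]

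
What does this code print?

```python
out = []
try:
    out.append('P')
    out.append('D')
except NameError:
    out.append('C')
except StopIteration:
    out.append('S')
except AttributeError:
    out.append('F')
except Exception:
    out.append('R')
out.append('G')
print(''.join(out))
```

Execution trace: 'P' (try body) → 'D' (try body, no exception) → 'G' (after the try/except). Output: PDG

Answer: PDG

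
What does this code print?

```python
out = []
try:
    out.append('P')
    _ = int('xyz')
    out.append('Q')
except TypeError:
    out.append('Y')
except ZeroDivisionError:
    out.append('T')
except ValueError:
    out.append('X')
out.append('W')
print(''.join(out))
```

Execution trace: 'P' (try body) → 'X' (except ValueError) → 'W' (after the try/except). Output: PXW

Answer: PXW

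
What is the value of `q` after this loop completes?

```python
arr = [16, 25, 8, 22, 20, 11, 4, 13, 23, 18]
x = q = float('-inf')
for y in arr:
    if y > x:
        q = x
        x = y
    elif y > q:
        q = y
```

Second largest (with repeats) in [16, 25, 8, 22, 20, 11, 4, 13, 23, 18]
`q` takes the values: -inf → 16 → 22 → 23

Answer: 23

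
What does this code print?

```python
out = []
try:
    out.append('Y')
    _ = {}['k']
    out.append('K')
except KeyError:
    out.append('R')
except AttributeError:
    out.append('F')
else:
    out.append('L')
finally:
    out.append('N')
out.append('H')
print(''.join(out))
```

Execution trace: 'Y' (try body) → 'R' (except KeyError) → 'N' (finally) → 'H' (after the try/except). Output: YRNH

Answer: YRNH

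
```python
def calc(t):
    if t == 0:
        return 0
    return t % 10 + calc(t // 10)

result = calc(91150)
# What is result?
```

Sum of digits of 91150: 0 + 5 + 1 + 1 + 9 = 16

Answer: 16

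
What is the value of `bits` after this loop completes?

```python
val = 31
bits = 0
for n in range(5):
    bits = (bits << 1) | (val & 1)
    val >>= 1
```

Reverse lowest 5 bits of 31
`bits` takes the values: 0 → 1 → 3 → 7 → 15 → 31

Answer: 31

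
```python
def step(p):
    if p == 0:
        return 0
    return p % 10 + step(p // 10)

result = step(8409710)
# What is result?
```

Sum of digits of 8409710: 0 + 1 + 7 + 9 + 0 + 4 + 8 = 29

Answer: 29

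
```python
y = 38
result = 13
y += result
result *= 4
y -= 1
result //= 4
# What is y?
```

Trace:
`y = 38` → y = 38
`result = 13` → result = 13
`y += result` → y = 51
`result *= 4` → result = 52
`y -= 1` → y = 50
`result //= 4` → result = 13
So y = 50

Answer: 50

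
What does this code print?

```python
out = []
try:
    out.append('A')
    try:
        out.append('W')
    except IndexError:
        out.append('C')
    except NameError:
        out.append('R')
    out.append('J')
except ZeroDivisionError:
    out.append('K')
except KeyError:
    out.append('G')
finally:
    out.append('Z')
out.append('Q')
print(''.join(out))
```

Execution trace: 'A' (try body) → 'W' (inner try body, no exception) → 'J' (try body, no exception) → 'Z' (finally) → 'Q' (after the try/except). Output: AWJZQ

Answer: AWJZQ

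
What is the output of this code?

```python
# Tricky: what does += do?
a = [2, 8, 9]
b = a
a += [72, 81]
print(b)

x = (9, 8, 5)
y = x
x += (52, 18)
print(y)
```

Key concept: += behavior differs for mutable vs immutable.
Step by step:
`a = [2, 8, 9]` → a = [2, 8, 9]
`b = a` → b = [2, 8, 9] (same object as a)
`a += [72, 81]` → a = [2, 8, 9, 72, 81] (same object as b); b = [2, 8, 9, 72, 81] (same object as a)
`print(b)` → prints [2, 8, 9, 72, 81]
`x = (9, 8, 5)` → x = (9, 8, 5)
`y = x` → y = (9, 8, 5)
`x += (52, 18)` → x = (9, 8, 5, 52, 18)
`print(y)` → prints (9, 8, 5)

Answer:
[2, 8, 9, 72, 81]
(9, 8, 5)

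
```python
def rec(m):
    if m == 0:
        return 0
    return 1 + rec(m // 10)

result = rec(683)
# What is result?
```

Count of digits of 683: 3

Answer: 3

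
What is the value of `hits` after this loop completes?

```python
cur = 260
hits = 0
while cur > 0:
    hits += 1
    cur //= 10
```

Count digits by repeated division by 10
`hits` takes the values: 0 → 1 → 2 → 3

Answer: 3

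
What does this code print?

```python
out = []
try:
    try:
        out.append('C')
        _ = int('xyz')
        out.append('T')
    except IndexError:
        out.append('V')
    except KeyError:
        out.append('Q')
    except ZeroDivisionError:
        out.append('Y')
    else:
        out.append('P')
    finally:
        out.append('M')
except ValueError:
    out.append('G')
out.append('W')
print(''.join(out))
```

Execution trace: 'C' (try body) → 'M' (finally) → 'G' (outer except ValueError) → 'W' (after the try/except). Output: CMGW

Answer: CMGW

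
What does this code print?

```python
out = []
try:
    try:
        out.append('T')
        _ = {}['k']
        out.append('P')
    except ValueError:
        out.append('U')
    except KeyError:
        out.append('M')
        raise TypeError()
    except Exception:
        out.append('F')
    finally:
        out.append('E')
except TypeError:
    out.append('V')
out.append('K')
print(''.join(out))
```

Execution trace: 'T' (inner try body) → 'M' (inner except KeyError) → 'E' (inner finally) → 'V' (outer except TypeError) → 'K' (after the try/except). Output: TMEVK

Answer: TMEVK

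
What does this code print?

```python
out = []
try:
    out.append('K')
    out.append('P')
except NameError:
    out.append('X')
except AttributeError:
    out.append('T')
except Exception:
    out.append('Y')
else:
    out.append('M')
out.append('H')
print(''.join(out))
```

Execution trace: 'K' (try body) → 'P' (try body, no exception) → 'M' (else) → 'H' (after the try/except). Output: KPMH

Answer: KPMH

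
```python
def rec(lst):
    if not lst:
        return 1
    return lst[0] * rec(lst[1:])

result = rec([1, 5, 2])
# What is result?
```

Product over [1, 5, 2] = 1 * 5 * 2 = 10

Answer: 10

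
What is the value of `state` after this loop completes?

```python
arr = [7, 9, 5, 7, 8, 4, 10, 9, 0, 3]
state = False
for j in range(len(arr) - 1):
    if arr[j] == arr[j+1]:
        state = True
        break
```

Check consecutive duplicates in [7, 9, 5, 7, 8, 4, 10, 9, 0, 3]
`state` takes the values: False

Answer: False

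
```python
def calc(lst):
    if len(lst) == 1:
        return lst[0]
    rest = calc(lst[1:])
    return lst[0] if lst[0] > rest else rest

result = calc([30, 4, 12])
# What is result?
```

Recursive max over [30, 4, 12] = 30

Answer: 30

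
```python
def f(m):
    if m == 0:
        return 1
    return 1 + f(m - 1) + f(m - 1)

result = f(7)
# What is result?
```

f(m) = 1 + 2·f(m-1), f(0)=1. Closed form: (1+1)·2^7 - 1 = 255.

Answer: 255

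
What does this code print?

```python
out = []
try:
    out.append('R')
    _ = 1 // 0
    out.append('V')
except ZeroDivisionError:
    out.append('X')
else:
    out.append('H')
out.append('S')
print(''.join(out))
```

Execution trace: 'R' (try body) → 'X' (except ZeroDivisionError) → 'S' (after the try/except). Output: RXS

Answer: RXS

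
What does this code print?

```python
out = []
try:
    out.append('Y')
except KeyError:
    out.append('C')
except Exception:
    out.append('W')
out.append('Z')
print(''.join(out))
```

Execution trace: 'Y' (try body, no exception) → 'Z' (after the try/except). Output: YZ

Answer: YZ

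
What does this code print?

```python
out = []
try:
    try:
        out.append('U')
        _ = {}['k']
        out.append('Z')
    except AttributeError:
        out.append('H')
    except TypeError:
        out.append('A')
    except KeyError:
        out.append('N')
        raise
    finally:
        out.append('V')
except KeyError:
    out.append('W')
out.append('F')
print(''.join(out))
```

Execution trace: 'U' (try body) → 'N' (except KeyError) → 'V' (finally) → 'W' (outer except KeyError) → 'F' (after the try/except). Output: UNVWF

Answer: UNVWF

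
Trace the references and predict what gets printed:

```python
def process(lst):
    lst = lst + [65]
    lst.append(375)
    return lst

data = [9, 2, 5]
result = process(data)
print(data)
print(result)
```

Key concept: rebinding parameter vs mutation.
Step by step:
`data = [9, 2, 5]` → data = [9, 2, 5]
`result = process(data)` → result = [9, 2, 5, 65, 375]
`print(data)` → prints [9, 2, 5]
`print(result)` → prints [9, 2, 5, 65, 375]

Answer:
[9, 2, 5]
[9, 2, 5, 65, 375]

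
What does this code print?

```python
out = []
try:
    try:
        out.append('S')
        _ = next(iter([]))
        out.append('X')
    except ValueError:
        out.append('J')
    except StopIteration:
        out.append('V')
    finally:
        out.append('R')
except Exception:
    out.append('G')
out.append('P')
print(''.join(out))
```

Execution trace: 'S' (inner try body) → 'V' (inner except StopIteration) → 'R' (inner finally) → 'P' (after the try/except). Output: SVRP

Answer: SVRP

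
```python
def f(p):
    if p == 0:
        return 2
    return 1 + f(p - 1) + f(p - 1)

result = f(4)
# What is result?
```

f(p) = 1 + 2·f(p-1), f(0)=2. Closed form: (2+1)·2^4 - 1 = 47.

Answer: 47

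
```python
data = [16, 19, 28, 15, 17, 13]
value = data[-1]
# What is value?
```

Trace:
`data = [16, 19, 28, 15, 17, 13]` → data = [16, 19, 28, 15, 17, 13]
`value = data[-1]` → value = 13
So value = 13

Answer: 13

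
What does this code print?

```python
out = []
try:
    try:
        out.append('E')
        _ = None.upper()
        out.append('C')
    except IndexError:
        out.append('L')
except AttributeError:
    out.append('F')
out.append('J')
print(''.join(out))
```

Execution trace: 'E' (try body) → 'F' (outer except AttributeError) → 'J' (after the try/except). Output: EFJ

Answer: EFJ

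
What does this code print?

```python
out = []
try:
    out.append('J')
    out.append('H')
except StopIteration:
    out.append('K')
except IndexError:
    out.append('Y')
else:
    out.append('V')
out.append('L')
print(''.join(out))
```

Execution trace: 'J' (try body) → 'H' (try body, no exception) → 'V' (else) → 'L' (after the try/except). Output: JHVL

Answer: JHVL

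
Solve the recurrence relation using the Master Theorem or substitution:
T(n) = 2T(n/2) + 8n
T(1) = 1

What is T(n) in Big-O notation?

By Master Theorem: a=2, b=2, f(n)=8n. Since log_2(2) = 1 and f(n) = Θ(n^1), Case 2 applies. T(n) = O(n log n).

Answer: O(n log n)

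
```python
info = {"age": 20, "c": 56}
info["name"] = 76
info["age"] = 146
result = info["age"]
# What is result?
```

Trace:
`info = {"age": 20, "c": 56}` → info = {'age': 20, 'c': 56}
`info["name"] = 76` → info = {'age': 20, 'c': 56, 'name': 76}
`info["age"] = 146` → info = {'age': 146, 'c': 56, 'name': 76}
`result = info["age"]` → result = 146
So result = 146

Answer: 146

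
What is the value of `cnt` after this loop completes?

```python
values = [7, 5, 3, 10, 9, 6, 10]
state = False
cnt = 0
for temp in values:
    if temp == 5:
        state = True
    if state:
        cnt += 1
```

Count elements after first 5 in [7, 5, 3, 10, 9, 6, 10]
`cnt` takes the values: 0 → 1 → 2 → 3 → 4 → 5 → 6

Answer: 6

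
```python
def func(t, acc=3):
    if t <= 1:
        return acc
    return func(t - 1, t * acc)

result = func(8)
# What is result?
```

Accumulator trace (n, acc): (8, 3) -> (7, 24) -> (6, 168) -> (5, 1008) -> (4, 5040) -> (3, 20160) -> (2, 60480) -> (1, 120960) -> return 120960

Answer: 120960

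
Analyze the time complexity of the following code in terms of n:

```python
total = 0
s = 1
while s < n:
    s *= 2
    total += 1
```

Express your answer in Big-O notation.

Each loop level contributes: log n. Multiplying the contributions gives O(log n).

Answer: O(log n)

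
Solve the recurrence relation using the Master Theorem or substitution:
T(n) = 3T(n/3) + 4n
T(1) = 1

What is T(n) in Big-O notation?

By Master Theorem: a=3, b=3, f(n)=4n. Since log_3(3) = 1 and f(n) = Θ(n^1), Case 2 applies. T(n) = O(n log n).

Answer: O(n log n)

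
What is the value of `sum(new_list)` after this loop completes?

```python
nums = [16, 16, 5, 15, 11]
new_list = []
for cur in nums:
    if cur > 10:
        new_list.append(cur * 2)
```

Sum of doubled values > 10
`new_list` takes the values: [] → [32] → [32, 32] → [32, 32, 30] → [32, 32, 30, 22]
So `sum(new_list)` = 116

Answer: 116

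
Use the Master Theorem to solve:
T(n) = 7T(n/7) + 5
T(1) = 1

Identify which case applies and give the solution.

a=7, b=7, f(n)=5. log_7(7) = 1. Since c=0 < 1, Case 1 applies: T(n) = Θ(n^log_b(a)) = O(n).

Answer: O(n) - Case 1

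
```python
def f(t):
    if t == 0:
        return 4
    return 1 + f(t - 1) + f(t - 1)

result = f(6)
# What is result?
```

f(t) = 1 + 2·f(t-1), f(0)=4. Closed form: (4+1)·2^6 - 1 = 319.

Answer: 319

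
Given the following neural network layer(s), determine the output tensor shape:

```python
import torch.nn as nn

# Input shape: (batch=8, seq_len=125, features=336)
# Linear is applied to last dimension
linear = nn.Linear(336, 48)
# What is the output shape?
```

Input: (8, 125, 336) -> Output: (8, 125, 48)

Answer: (8, 125, 48)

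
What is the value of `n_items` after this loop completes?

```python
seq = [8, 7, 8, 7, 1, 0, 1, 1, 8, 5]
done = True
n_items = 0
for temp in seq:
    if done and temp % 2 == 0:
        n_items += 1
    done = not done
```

Count even values at even positions
`n_items` takes the values: 0 → 1 → 2 → 3

Answer: 3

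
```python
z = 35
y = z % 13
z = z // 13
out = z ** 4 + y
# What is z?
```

Trace:
`z = 35` → z = 35
`y = z % 13` → y = 9
`z = z // 13` → z = 2
`out = z ** 4 + y` → out = 25
So z = 2

Answer: 2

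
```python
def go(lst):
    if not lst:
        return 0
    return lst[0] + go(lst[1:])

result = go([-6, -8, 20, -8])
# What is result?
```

(-6) + (-8) + 20 + (-8) + 0 = -2

Answer: -2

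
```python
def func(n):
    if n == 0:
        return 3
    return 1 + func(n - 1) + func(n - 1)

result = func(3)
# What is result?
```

func(n) = 1 + 2·func(n-1), func(0)=3. Closed form: (3+1)·2^3 - 1 = 31.

Answer: 31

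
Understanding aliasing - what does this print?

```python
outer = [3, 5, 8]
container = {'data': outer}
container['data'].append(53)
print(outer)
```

Key concept: dict holds reference to list.
Step by step:
`outer = [3, 5, 8]` → outer = [3, 5, 8]
`container = {'data': outer}` → container = {'data': [3, 5, 8]}
`container['data'].append(53)` → outer = [3, 5, 8, 53]; container = {'data': [3, 5, 8, 53]}
`print(outer)` → prints [3, 5, 8, 53]

Answer: [3, 5, 8, 53]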